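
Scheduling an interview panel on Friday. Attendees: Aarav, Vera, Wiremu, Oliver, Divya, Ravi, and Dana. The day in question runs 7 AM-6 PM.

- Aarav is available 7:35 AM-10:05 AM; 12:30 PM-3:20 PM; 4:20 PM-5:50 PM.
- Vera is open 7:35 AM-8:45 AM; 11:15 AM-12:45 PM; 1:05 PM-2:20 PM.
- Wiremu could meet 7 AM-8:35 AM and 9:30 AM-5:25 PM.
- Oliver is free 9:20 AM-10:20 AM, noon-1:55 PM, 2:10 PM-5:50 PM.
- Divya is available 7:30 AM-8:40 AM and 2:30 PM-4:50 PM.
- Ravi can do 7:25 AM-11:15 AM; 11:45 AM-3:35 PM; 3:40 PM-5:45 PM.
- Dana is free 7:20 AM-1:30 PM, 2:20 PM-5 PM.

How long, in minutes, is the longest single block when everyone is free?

Aarav ∩ Vera: 07:35-08:45, 12:30-12:45, 13:05-14:20.
Aarav ∩ Vera ∩ Wiremu: 07:35-08:35, 12:30-12:45, 13:05-14:20.
Aarav ∩ Vera ∩ Wiremu ∩ Oliver: 12:30-12:45, 13:05-13:55, 14:10-14:20.
Aarav ∩ Vera ∩ Wiremu ∩ Oliver ∩ Divya: ∅.
Aarav ∩ Vera ∩ Wiremu ∩ Oliver ∩ Divya ∩ Ravi: ∅.
Aarav ∩ Vera ∩ Wiremu ∩ Oliver ∩ Divya ∩ Ravi ∩ Dana: ∅.
There is no time when everyone is free.
No common window exists, so the longest block is 0 minutes.

0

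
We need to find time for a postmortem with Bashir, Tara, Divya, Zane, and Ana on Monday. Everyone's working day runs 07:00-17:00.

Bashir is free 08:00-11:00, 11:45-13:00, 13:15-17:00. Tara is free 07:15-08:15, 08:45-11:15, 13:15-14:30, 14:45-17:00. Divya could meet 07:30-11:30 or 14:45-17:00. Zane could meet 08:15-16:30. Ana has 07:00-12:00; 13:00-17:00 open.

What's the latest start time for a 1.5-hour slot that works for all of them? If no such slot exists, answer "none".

15:00

Bashir ∩ Tara: 08:00-08:15, 08:45-11:00, 13:15-14:30, 14:45-17:00.
Bashir ∩ Tara ∩ Divya: 08:00-08:15, 08:45-11:00, 14:45-17:00.
Bashir ∩ Tara ∩ Divya ∩ Zane: 08:45-11:00, 14:45-16:30.
Bashir ∩ Tara ∩ Divya ∩ Zane ∩ Ana: 08:45-11:00, 14:45-16:30.
The last common window of at least 90 minutes is 14:45-16:30; a 90-minute meeting can start as late as 15:00 and still end by 16:30.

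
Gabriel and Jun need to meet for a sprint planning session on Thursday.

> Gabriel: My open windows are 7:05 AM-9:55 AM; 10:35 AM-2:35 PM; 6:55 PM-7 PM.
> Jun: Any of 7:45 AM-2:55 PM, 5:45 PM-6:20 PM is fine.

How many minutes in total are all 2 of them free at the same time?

Gabriel ∩ Jun: 07:45-09:55, 10:35-14:35.
Summing the common windows: 130 + 240 = 370 minutes.

370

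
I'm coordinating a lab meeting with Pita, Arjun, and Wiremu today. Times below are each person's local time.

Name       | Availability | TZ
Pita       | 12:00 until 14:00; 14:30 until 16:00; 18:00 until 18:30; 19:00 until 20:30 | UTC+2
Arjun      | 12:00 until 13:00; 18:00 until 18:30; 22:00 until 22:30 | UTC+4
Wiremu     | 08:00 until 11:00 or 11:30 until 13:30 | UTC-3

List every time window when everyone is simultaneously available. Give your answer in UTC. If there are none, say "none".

none

Pita in UTC: 10:00-12:00, 12:30-14:00, 16:00-16:30, 17:00-18:30 (subtract 2h to convert from UTC+2).
Arjun in UTC: 08:00-09:00, 14:00-14:30, 18:00-18:30 (subtract 4h to convert from UTC+4).
Wiremu in UTC: 11:00-14:00, 14:30-16:30 (add 3h to convert from UTC-3).
Pita ∩ Arjun: 18:00-18:30.
Pita ∩ Arjun ∩ Wiremu: ∅.
There is no time when everyone is free.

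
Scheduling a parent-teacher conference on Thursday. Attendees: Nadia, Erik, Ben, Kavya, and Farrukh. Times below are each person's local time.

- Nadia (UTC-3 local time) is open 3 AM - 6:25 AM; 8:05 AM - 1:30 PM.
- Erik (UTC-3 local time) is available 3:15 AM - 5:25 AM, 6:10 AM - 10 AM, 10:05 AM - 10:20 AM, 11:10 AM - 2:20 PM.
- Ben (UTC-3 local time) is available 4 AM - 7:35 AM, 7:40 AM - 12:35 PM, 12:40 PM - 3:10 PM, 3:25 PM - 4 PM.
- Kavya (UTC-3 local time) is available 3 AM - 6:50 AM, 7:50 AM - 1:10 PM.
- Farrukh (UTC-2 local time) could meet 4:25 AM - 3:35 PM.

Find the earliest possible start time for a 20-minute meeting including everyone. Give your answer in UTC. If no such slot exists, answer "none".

07:00

Nadia in UTC: 06:00-09:25, 11:05-16:30 (add 3h to convert from UTC-3).
Erik in UTC: 06:15-08:25, 09:10-13:00, 13:05-13:20, 14:10-17:20 (add 3h to convert from UTC-3).
Ben in UTC: 07:00-10:35, 10:40-15:35, 15:40-18:10, 18:25-19:00 (add 3h to convert from UTC-3).
Kavya in UTC: 06:00-09:50, 10:50-16:10 (add 3h to convert from UTC-3).
Farrukh in UTC: 06:25-17:35 (add 2h to convert from UTC-2).
Nadia ∩ Erik: 06:15-08:25, 09:10-09:25, 11:05-13:00, 13:05-13:20, 14:10-16:30.
Nadia ∩ Erik ∩ Ben: 07:00-08:25, 09:10-09:25, 11:05-13:00, 13:05-13:20, 14:10-15:35, 15:40-16:30.
Nadia ∩ Erik ∩ Ben ∩ Kavya: 07:00-08:25, 09:10-09:25, 11:05-13:00, 13:05-13:20, 14:10-15:35, 15:40-16:10.
Nadia ∩ Erik ∩ Ben ∩ Kavya ∩ Farrukh: 07:00-08:25, 09:10-09:25, 11:05-13:00, 13:05-13:20, 14:10-15:35, 15:40-16:10.
The first common window of at least 20 minutes is 07:00-08:25, so the earliest start is 07:00.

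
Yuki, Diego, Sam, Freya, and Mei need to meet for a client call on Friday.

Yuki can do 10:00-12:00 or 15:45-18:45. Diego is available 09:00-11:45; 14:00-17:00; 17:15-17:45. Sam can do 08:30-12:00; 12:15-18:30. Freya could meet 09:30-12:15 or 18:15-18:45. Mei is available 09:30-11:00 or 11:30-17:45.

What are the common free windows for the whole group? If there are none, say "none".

10:00-11:00, 11:30-11:45

Yuki ∩ Diego: 10:00-11:45, 15:45-17:00, 17:15-17:45.
Yuki ∩ Diego ∩ Sam: 10:00-11:45, 15:45-17:00, 17:15-17:45.
Yuki ∩ Diego ∩ Sam ∩ Freya: 10:00-11:45.
Yuki ∩ Diego ∩ Sam ∩ Freya ∩ Mei: 10:00-11:00, 11:30-11:45.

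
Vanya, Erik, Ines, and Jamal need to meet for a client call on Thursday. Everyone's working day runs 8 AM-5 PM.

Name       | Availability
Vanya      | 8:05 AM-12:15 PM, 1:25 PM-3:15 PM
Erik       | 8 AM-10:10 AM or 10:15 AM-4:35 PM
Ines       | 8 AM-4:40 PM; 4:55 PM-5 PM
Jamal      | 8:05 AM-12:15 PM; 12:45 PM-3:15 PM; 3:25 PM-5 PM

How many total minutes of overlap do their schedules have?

355

Vanya ∩ Erik: 08:05-10:10, 10:15-12:15, 13:25-15:15.
Vanya ∩ Erik ∩ Ines: 08:05-10:10, 10:15-12:15, 13:25-15:15.
Vanya ∩ Erik ∩ Ines ∩ Jamal: 08:05-10:10, 10:15-12:15, 13:25-15:15.
Summing the common windows: 125 + 120 + 110 = 355 minutes.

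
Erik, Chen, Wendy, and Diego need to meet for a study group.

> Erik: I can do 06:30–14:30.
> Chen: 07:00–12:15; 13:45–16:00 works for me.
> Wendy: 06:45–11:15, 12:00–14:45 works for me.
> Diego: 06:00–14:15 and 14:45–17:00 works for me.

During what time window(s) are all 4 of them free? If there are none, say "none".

07:00-11:15, 12:00-12:15, 13:45-14:15

Erik ∩ Chen: 07:00-12:15, 13:45-14:30.
Erik ∩ Chen ∩ Wendy: 07:00-11:15, 12:00-12:15, 13:45-14:30.
Erik ∩ Chen ∩ Wendy ∩ Diego: 07:00-11:15, 12:00-12:15, 13:45-14:15.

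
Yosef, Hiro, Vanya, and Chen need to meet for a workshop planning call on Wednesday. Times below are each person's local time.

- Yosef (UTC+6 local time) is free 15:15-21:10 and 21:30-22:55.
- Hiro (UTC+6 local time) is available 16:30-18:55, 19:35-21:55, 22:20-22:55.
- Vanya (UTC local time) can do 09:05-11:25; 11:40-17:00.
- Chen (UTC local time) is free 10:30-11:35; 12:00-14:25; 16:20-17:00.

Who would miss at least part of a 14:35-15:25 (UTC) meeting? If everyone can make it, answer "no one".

Yosef in UTC: 09:15-15:10, 15:30-16:55 (subtract 6h to convert from UTC+6).
Hiro in UTC: 10:30-12:55, 13:35-15:55, 16:20-16:55 (subtract 6h to convert from UTC+6).
Vanya in UTC: 09:05-11:25, 11:40-17:00.
Chen in UTC: 10:30-11:35, 12:00-14:25, 16:20-17:00.
Yosef: not fully free for 14:35-15:25. Hiro: free for 14:35-15:25. Vanya: free for 14:35-15:25. Chen: not fully free for 14:35-15:25.

Chen, Yosef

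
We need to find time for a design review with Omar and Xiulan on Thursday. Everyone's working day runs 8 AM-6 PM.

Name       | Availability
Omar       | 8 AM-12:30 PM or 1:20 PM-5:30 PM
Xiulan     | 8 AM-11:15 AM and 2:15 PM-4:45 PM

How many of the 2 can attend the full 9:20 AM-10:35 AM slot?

2

Omar and Xiulan can make the full 09:20-10:35 slot — that's 2.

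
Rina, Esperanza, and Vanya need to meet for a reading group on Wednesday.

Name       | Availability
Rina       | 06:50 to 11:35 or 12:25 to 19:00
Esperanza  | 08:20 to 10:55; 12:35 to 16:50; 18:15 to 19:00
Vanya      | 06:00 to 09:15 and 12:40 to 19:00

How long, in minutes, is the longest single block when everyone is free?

250

Rina ∩ Esperanza: 08:20-10:55, 12:35-16:50, 18:15-19:00.
Rina ∩ Esperanza ∩ Vanya: 08:20-09:15, 12:40-16:50, 18:15-19:00.
So the common availability across everyone is 08:20-09:15, 12:40-16:50, 18:15-19:00.
The longest is 12:40-16:50 at 250 minutes.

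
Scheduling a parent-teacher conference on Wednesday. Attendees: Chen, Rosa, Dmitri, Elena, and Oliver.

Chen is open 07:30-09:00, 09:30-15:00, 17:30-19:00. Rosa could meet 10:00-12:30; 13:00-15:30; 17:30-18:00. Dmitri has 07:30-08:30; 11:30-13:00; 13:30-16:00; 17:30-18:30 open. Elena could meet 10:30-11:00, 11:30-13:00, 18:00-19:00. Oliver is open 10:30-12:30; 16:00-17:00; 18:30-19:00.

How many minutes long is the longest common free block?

Chen ∩ Rosa: 10:00-12:30, 13:00-15:00, 17:30-18:00.
Chen ∩ Rosa ∩ Dmitri: 11:30-12:30, 13:30-15:00, 17:30-18:00.
Chen ∩ Rosa ∩ Dmitri ∩ Elena: 11:30-12:30.
Chen ∩ Rosa ∩ Dmitri ∩ Elena ∩ Oliver: 11:30-12:30.
The longest is 11:30-12:30 at 60 minutes.

60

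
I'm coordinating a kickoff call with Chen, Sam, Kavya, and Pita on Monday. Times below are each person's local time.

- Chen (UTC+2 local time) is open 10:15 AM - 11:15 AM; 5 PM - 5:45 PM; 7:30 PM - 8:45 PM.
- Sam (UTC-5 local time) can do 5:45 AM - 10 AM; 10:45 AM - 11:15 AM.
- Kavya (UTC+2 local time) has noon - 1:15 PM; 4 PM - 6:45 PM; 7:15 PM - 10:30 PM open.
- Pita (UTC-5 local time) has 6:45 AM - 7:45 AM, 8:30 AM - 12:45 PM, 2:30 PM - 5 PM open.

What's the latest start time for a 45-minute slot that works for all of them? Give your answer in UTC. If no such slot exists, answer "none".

Chen in UTC: 08:15-09:15, 15:00-15:45, 17:30-18:45 (subtract 2h to convert from UTC+2).
Sam in UTC: 10:45-15:00, 15:45-16:15 (add 5h to convert from UTC-5).
Kavya in UTC: 10:00-11:15, 14:00-16:45, 17:15-20:30 (subtract 2h to convert from UTC+2).
Pita in UTC: 11:45-12:45, 13:30-17:45, 19:30-22:00 (add 5h to convert from UTC-5).
Chen ∩ Sam: ∅.
Chen ∩ Sam ∩ Kavya: ∅.
Chen ∩ Sam ∩ Kavya ∩ Pita: ∅.
There is no time when everyone is free.
No common window is at least 45 minutes long.

none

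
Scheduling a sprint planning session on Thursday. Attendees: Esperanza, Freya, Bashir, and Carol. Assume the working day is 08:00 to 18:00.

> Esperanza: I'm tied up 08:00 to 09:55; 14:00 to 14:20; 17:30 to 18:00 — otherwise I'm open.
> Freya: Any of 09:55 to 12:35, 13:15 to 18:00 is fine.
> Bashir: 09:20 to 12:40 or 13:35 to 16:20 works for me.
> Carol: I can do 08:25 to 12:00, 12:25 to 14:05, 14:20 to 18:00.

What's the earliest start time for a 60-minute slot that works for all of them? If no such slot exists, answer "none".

09:55

Esperanza free: 09:55-14:00, 14:20-17:30 (invert busy blocks within the working day).
Freya free: 09:55-12:35, 13:15-18:00.
Bashir free: 09:20-12:40, 13:35-16:20.
Carol free: 08:25-12:00, 12:25-14:05, 14:20-18:00.
Esperanza ∩ Freya: 09:55-12:35, 13:15-14:00, 14:20-17:30.
Esperanza ∩ Freya ∩ Bashir: 09:55-12:35, 13:35-14:00, 14:20-16:20.
Esperanza ∩ Freya ∩ Bashir ∩ Carol: 09:55-12:00, 12:25-12:35, 13:35-14:00, 14:20-16:20.
The first common window of at least 60 minutes is 09:55-12:00, so the earliest start is 09:55.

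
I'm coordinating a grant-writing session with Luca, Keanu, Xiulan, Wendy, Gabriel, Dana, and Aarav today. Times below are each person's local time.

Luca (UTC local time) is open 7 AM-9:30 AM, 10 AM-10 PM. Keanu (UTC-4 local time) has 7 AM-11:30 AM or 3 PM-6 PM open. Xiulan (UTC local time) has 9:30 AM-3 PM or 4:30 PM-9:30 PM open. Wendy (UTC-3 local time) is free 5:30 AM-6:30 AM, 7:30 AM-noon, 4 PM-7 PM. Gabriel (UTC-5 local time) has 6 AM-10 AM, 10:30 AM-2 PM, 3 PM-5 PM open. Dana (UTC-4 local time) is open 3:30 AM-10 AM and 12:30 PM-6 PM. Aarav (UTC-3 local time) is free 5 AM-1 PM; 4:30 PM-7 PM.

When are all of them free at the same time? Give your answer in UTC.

11:00-14:00, 20:00-21:30

Luca in UTC: 07:00-09:30, 10:00-22:00.
Keanu in UTC: 11:00-15:30, 19:00-22:00 (add 4h to convert from UTC-4).
Xiulan in UTC: 09:30-15:00, 16:30-21:30.
Wendy in UTC: 08:30-09:30, 10:30-15:00, 19:00-22:00 (add 3h to convert from UTC-3).
Gabriel in UTC: 11:00-15:00, 15:30-19:00, 20:00-22:00 (add 5h to convert from UTC-5).
Dana in UTC: 07:30-14:00, 16:30-22:00 (add 4h to convert from UTC-4).
Aarav in UTC: 08:00-16:00, 19:30-22:00 (add 3h to convert from UTC-3).
Luca ∩ Keanu: 11:00-15:30, 19:00-22:00.
Luca ∩ Keanu ∩ Xiulan: 11:00-15:00, 19:00-21:30.
Luca ∩ Keanu ∩ Xiulan ∩ Wendy: 11:00-15:00, 19:00-21:30.
Luca ∩ Keanu ∩ Xiulan ∩ Wendy ∩ Gabriel: 11:00-15:00, 20:00-21:30.
Luca ∩ Keanu ∩ Xiulan ∩ Wendy ∩ Gabriel ∩ Dana: 11:00-14:00, 20:00-21:30.
Luca ∩ Keanu ∩ Xiulan ∩ Wendy ∩ Gabriel ∩ Dana ∩ Aarav: 11:00-14:00, 20:00-21:30.
So the common availability across everyone is 11:00-14:00, 20:00-21:30.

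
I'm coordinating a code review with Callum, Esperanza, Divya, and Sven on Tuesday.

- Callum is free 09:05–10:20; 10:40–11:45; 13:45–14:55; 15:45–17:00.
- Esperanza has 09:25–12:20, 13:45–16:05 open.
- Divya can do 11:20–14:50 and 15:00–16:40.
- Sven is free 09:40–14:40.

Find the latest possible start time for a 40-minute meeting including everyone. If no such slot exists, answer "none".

14:00

Callum ∩ Esperanza: 09:25-10:20, 10:40-11:45, 13:45-14:55, 15:45-16:05.
Callum ∩ Esperanza ∩ Divya: 11:20-11:45, 13:45-14:50, 15:45-16:05.
Callum ∩ Esperanza ∩ Divya ∩ Sven: 11:20-11:45, 13:45-14:40.
So the common availability across everyone is 11:20-11:45, 13:45-14:40.
The last common window of at least 40 minutes is 13:45-14:40; a 40-minute meeting can start as late as 14:00 and still end by 14:40.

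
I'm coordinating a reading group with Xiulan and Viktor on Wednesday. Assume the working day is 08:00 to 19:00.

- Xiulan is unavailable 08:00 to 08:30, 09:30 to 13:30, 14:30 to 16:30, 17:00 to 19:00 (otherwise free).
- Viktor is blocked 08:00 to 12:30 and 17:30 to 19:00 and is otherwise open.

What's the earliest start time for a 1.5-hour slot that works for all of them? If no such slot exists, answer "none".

Xiulan free: 08:30-09:30, 13:30-14:30, 16:30-17:00 (invert busy blocks within the working day).
Viktor free: 12:30-17:30 (invert busy blocks within the working day).
Xiulan ∩ Viktor: 13:30-14:30, 16:30-17:00.
So the common availability across everyone is 13:30-14:30, 16:30-17:00.
No common window is at least 90 minutes long.

none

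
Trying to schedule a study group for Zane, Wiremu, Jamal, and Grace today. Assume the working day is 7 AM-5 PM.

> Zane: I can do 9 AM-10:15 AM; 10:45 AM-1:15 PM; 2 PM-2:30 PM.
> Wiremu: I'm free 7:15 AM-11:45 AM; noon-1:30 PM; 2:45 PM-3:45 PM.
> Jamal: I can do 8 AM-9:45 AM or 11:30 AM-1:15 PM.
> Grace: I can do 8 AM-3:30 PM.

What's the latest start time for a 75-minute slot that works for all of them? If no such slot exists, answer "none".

Zane ∩ Wiremu: 09:00-10:15, 10:45-11:45, 12:00-13:15.
Zane ∩ Wiremu ∩ Jamal: 09:00-09:45, 11:30-11:45, 12:00-13:15.
Zane ∩ Wiremu ∩ Jamal ∩ Grace: 09:00-09:45, 11:30-11:45, 12:00-13:15.
The last common window of at least 75 minutes is 12:00-13:15; a 75-minute meeting can start as late as 12:00 and still end by 13:15.

12:00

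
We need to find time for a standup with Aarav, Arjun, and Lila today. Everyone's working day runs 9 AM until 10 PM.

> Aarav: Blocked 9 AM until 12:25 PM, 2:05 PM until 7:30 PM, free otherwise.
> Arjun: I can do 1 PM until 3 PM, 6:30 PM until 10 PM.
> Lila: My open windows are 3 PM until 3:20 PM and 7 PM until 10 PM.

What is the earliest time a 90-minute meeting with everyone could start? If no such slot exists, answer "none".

Aarav free: 12:25-14:05, 19:30-22:00 (invert busy blocks within the working day).
Arjun free: 13:00-15:00, 18:30-22:00.
Lila free: 15:00-15:20, 19:00-22:00.
Aarav ∩ Arjun: 13:00-14:05, 19:30-22:00.
Aarav ∩ Arjun ∩ Lila: 19:30-22:00.
Those are the intersection windows.
The first common window of at least 90 minutes is 19:30-22:00, so the earliest start is 19:30.

19:30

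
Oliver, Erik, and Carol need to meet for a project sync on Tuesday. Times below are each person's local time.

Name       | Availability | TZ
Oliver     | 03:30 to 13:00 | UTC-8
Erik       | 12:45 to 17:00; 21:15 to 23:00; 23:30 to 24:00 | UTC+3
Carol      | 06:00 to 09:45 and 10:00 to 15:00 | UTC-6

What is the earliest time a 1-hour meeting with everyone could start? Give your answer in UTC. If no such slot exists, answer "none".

12:00

Oliver in UTC: 11:30-21:00 (add 8h to convert from UTC-8).
Erik in UTC: 09:45-14:00, 18:15-20:00, 20:30-21:00 (subtract 3h to convert from UTC+3).
Carol in UTC: 12:00-15:45, 16:00-21:00 (add 6h to convert from UTC-6).
Oliver ∩ Erik: 11:30-14:00, 18:15-20:00, 20:30-21:00.
Oliver ∩ Erik ∩ Carol: 12:00-14:00, 18:15-20:00, 20:30-21:00.
The first common window of at least 60 minutes is 12:00-14:00, so the earliest start is 12:00.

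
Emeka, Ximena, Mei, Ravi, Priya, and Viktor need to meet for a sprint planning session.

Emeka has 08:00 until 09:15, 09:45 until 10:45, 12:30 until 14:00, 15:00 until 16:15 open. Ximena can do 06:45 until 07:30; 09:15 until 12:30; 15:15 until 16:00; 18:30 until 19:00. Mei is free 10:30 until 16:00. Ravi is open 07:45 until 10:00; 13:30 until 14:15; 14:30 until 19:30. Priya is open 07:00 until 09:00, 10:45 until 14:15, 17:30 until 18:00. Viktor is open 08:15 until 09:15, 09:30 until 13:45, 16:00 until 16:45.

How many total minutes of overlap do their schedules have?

0

Emeka ∩ Ximena: 09:45-10:45, 15:15-16:00.
Emeka ∩ Ximena ∩ Mei: 10:30-10:45, 15:15-16:00.
Emeka ∩ Ximena ∩ Mei ∩ Ravi: 15:15-16:00.
Emeka ∩ Ximena ∩ Mei ∩ Ravi ∩ Priya: ∅.
Emeka ∩ Ximena ∩ Mei ∩ Ravi ∩ Priya ∩ Viktor: ∅.
There is no time when everyone is free.
There is no common window, so the total is 0 minutes.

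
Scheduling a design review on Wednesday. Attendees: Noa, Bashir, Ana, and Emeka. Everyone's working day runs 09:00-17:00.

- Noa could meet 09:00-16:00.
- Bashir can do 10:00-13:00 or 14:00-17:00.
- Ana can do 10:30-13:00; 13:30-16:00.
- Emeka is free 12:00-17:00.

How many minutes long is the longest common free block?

Noa ∩ Bashir: 10:00-13:00, 14:00-16:00.
Noa ∩ Bashir ∩ Ana: 10:30-13:00, 14:00-16:00.
Noa ∩ Bashir ∩ Ana ∩ Emeka: 12:00-13:00, 14:00-16:00.
The longest is 14:00-16:00 at 120 minutes.

120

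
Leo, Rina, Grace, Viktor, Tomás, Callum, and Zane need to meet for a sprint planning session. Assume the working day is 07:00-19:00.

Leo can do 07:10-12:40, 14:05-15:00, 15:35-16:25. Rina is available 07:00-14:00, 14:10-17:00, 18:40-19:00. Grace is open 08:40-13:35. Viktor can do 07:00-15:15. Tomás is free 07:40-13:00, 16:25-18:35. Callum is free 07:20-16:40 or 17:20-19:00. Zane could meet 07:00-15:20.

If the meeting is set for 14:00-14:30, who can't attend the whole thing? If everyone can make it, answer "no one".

Grace, Leo, Rina, Tomás

Leo: not fully free for 14:00-14:30. Rina: not fully free for 14:00-14:30. Grace: not fully free for 14:00-14:30. Viktor: free for 14:00-14:30. Tomás: not fully free for 14:00-14:30. Callum: free for 14:00-14:30. Zane: free for 14:00-14:30.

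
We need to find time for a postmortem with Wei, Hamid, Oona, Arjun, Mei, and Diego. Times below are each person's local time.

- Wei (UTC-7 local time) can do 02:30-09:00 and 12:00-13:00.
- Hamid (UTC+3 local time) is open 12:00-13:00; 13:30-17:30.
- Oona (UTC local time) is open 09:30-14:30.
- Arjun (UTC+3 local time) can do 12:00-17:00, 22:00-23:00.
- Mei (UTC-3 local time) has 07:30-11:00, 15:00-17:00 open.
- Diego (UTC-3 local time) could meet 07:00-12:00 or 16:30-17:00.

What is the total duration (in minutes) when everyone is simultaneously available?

Wei in UTC: 09:30-16:00, 19:00-20:00 (add 7h to convert from UTC-7).
Hamid in UTC: 09:00-10:00, 10:30-14:30 (subtract 3h to convert from UTC+3).
Oona in UTC: 09:30-14:30.
Arjun in UTC: 09:00-14:00, 19:00-20:00 (subtract 3h to convert from UTC+3).
Mei in UTC: 10:30-14:00, 18:00-20:00 (add 3h to convert from UTC-3).
Diego in UTC: 10:00-15:00, 19:30-20:00 (add 3h to convert from UTC-3).
Wei ∩ Hamid: 09:30-10:00, 10:30-14:30.
Wei ∩ Hamid ∩ Oona: 09:30-10:00, 10:30-14:30.
Wei ∩ Hamid ∩ Oona ∩ Arjun: 09:30-10:00, 10:30-14:00.
Wei ∩ Hamid ∩ Oona ∩ Arjun ∩ Mei: 10:30-14:00.
Wei ∩ Hamid ∩ Oona ∩ Arjun ∩ Mei ∩ Diego: 10:30-14:00.
Those are the intersection windows.
That's a single block of 210 minutes.

210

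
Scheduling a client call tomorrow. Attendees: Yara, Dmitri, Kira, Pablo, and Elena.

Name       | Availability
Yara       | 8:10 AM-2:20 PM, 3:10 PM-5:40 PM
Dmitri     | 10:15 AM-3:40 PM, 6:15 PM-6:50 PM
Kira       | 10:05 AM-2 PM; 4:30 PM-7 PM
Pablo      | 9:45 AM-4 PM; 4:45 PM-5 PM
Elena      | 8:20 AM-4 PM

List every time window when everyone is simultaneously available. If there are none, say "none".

10:15-14:00

Yara ∩ Dmitri: 10:15-14:20, 15:10-15:40.
Yara ∩ Dmitri ∩ Kira: 10:15-14:00.
Yara ∩ Dmitri ∩ Kira ∩ Pablo: 10:15-14:00.
Yara ∩ Dmitri ∩ Kira ∩ Pablo ∩ Elena: 10:15-14:00.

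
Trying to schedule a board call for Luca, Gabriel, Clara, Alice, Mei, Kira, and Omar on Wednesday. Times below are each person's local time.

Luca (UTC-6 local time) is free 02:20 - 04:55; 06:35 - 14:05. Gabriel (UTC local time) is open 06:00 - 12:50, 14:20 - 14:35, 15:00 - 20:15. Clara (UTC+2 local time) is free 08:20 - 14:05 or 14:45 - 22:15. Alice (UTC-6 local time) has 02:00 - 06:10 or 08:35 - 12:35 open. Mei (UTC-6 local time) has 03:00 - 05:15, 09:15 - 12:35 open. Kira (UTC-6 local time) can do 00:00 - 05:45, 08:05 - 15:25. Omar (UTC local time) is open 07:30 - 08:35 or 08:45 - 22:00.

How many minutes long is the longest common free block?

200

Luca in UTC: 08:20-10:55, 12:35-20:05 (add 6h to convert from UTC-6).
Gabriel in UTC: 06:00-12:50, 14:20-14:35, 15:00-20:15.
Clara in UTC: 06:20-12:05, 12:45-20:15 (subtract 2h to convert from UTC+2).
Alice in UTC: 08:00-12:10, 14:35-18:35 (add 6h to convert from UTC-6).
Mei in UTC: 09:00-11:15, 15:15-18:35 (add 6h to convert from UTC-6).
Kira in UTC: 06:00-11:45, 14:05-21:25 (add 6h to convert from UTC-6).
Omar in UTC: 07:30-08:35, 08:45-22:00.
Luca ∩ Gabriel: 08:20-10:55, 12:35-12:50, 14:20-14:35, 15:00-20:05.
Luca ∩ Gabriel ∩ Clara: 08:20-10:55, 12:45-12:50, 14:20-14:35, 15:00-20:05.
Luca ∩ Gabriel ∩ Clara ∩ Alice: 08:20-10:55, 15:00-18:35.
Luca ∩ Gabriel ∩ Clara ∩ Alice ∩ Mei: 09:00-10:55, 15:15-18:35.
Luca ∩ Gabriel ∩ Clara ∩ Alice ∩ Mei ∩ Kira: 09:00-10:55, 15:15-18:35.
Luca ∩ Gabriel ∩ Clara ∩ Alice ∩ Mei ∩ Kira ∩ Omar: 09:00-10:55, 15:15-18:35.
The longest is 15:15-18:35 at 200 minutes.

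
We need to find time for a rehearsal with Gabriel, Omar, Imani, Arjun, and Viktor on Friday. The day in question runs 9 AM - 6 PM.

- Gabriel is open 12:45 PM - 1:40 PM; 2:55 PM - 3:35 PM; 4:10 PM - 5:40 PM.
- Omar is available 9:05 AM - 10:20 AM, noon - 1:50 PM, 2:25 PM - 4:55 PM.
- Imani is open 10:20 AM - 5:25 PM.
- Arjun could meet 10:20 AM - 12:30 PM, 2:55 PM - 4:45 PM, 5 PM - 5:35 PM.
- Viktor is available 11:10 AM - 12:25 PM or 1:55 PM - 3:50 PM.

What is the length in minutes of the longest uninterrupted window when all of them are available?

40

Gabriel ∩ Omar: 12:45-13:40, 14:55-15:35, 16:10-16:55.
Gabriel ∩ Omar ∩ Imani: 12:45-13:40, 14:55-15:35, 16:10-16:55.
Gabriel ∩ Omar ∩ Imani ∩ Arjun: 14:55-15:35, 16:10-16:45.
Gabriel ∩ Omar ∩ Imani ∩ Arjun ∩ Viktor: 14:55-15:35.
Those are the intersection windows.
The longest is 14:55-15:35 at 40 minutes.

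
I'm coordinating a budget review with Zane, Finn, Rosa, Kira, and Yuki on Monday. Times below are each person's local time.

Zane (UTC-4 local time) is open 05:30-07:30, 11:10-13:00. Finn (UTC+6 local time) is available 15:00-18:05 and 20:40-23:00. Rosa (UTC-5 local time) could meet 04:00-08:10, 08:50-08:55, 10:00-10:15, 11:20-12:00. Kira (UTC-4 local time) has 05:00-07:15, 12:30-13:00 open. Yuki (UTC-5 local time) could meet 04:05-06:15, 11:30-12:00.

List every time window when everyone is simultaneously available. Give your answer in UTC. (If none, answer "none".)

09:30-11:15, 16:30-17:00

Zane in UTC: 09:30-11:30, 15:10-17:00 (add 4h to convert from UTC-4).
Finn in UTC: 09:00-12:05, 14:40-17:00 (subtract 6h to convert from UTC+6).
Rosa in UTC: 09:00-13:10, 13:50-13:55, 15:00-15:15, 16:20-17:00 (add 5h to convert from UTC-5).
Kira in UTC: 09:00-11:15, 16:30-17:00 (add 4h to convert from UTC-4).
Yuki in UTC: 09:05-11:15, 16:30-17:00 (add 5h to convert from UTC-5).
Zane ∩ Finn: 09:30-11:30, 15:10-17:00.
Zane ∩ Finn ∩ Rosa: 09:30-11:30, 15:10-15:15, 16:20-17:00.
Zane ∩ Finn ∩ Rosa ∩ Kira: 09:30-11:15, 16:30-17:00.
Zane ∩ Finn ∩ Rosa ∩ Kira ∩ Yuki: 09:30-11:15, 16:30-17:00.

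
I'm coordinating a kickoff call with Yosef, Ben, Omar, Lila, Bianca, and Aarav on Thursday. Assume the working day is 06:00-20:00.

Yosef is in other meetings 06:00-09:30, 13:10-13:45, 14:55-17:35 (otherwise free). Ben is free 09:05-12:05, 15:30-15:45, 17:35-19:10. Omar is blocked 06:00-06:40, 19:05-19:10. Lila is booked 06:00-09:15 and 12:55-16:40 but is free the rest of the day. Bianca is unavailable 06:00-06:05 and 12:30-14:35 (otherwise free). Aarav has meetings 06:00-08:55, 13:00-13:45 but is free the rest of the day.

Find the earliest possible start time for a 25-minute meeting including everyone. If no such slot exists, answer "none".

Yosef free: 09:30-13:10, 13:45-14:55, 17:35-20:00 (invert busy blocks within the working day).
Ben free: 09:05-12:05, 15:30-15:45, 17:35-19:10.
Omar free: 06:40-19:05, 19:10-20:00 (invert busy blocks within the working day).
Lila free: 09:15-12:55, 16:40-20:00 (invert busy blocks within the working day).
Bianca free: 06:05-12:30, 14:35-20:00 (invert busy blocks within the working day).
Aarav free: 08:55-13:00, 13:45-20:00 (invert busy blocks within the working day).
Yosef ∩ Ben: 09:30-12:05, 17:35-19:10.
Yosef ∩ Ben ∩ Omar: 09:30-12:05, 17:35-19:05.
Yosef ∩ Ben ∩ Omar ∩ Lila: 09:30-12:05, 17:35-19:05.
Yosef ∩ Ben ∩ Omar ∩ Lila ∩ Bianca: 09:30-12:05, 17:35-19:05.
Yosef ∩ Ben ∩ Omar ∩ Lila ∩ Bianca ∩ Aarav: 09:30-12:05, 17:35-19:05.
So the common availability across everyone is 09:30-12:05, 17:35-19:05.
The first common window of at least 25 minutes is 09:30-12:05, so the earliest start is 09:30.

09:30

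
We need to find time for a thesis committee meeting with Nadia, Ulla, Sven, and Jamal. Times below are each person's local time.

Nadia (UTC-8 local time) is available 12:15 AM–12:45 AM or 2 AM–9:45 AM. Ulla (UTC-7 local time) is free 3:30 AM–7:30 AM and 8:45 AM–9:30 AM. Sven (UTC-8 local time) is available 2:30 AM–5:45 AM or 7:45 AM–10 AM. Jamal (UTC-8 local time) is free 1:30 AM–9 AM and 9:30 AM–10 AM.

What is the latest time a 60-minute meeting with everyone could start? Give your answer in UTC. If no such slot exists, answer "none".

Nadia in UTC: 08:15-08:45, 10:00-17:45 (add 8h to convert from UTC-8).
Ulla in UTC: 10:30-14:30, 15:45-16:30 (add 7h to convert from UTC-7).
Sven in UTC: 10:30-13:45, 15:45-18:00 (add 8h to convert from UTC-8).
Jamal in UTC: 09:30-17:00, 17:30-18:00 (add 8h to convert from UTC-8).
Nadia ∩ Ulla: 10:30-14:30, 15:45-16:30.
Nadia ∩ Ulla ∩ Sven: 10:30-13:45, 15:45-16:30.
Nadia ∩ Ulla ∩ Sven ∩ Jamal: 10:30-13:45, 15:45-16:30.
The last common window of at least 60 minutes is 10:30-13:45; a 60-minute meeting can start as late as 12:45 and still end by 13:45.

12:45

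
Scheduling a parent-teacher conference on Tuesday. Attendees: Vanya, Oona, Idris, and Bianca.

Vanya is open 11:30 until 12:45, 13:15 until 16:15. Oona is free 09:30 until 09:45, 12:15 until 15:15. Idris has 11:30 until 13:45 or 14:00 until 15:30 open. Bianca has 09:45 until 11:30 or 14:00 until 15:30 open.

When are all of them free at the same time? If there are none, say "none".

14:00-15:15

Vanya ∩ Oona: 12:15-12:45, 13:15-15:15.
Vanya ∩ Oona ∩ Idris: 12:15-12:45, 13:15-13:45, 14:00-15:15.
Vanya ∩ Oona ∩ Idris ∩ Bianca: 14:00-15:15.
So the common availability across everyone is 14:00-15:15.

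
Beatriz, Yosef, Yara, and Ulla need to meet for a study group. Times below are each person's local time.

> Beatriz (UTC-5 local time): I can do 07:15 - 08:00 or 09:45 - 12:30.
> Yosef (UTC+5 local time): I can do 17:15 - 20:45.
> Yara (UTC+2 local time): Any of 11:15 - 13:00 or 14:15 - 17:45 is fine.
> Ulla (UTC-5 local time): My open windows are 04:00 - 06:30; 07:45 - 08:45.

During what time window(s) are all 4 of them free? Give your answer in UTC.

Beatriz in UTC: 12:15-13:00, 14:45-17:30 (add 5h to convert from UTC-5).
Yosef in UTC: 12:15-15:45 (subtract 5h to convert from UTC+5).
Yara in UTC: 09:15-11:00, 12:15-15:45 (subtract 2h to convert from UTC+2).
Ulla in UTC: 09:00-11:30, 12:45-13:45 (add 5h to convert from UTC-5).
Beatriz ∩ Yosef: 12:15-13:00, 14:45-15:45.
Beatriz ∩ Yosef ∩ Yara: 12:15-13:00, 14:45-15:45.
Beatriz ∩ Yosef ∩ Yara ∩ Ulla: 12:45-13:00.

12:45-13:00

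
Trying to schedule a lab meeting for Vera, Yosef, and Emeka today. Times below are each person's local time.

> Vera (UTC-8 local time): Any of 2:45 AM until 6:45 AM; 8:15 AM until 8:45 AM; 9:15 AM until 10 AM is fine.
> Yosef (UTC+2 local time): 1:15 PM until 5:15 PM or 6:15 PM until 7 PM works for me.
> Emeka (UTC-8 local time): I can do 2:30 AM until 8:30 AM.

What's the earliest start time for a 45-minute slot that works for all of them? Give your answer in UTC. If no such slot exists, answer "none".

Vera in UTC: 10:45-14:45, 16:15-16:45, 17:15-18:00 (add 8h to convert from UTC-8).
Yosef in UTC: 11:15-15:15, 16:15-17:00 (subtract 2h to convert from UTC+2).
Emeka in UTC: 10:30-16:30 (add 8h to convert from UTC-8).
Vera ∩ Yosef: 11:15-14:45, 16:15-16:45.
Vera ∩ Yosef ∩ Emeka: 11:15-14:45, 16:15-16:30.
The first common window of at least 45 minutes is 11:15-14:45, so the earliest start is 11:15.

11:15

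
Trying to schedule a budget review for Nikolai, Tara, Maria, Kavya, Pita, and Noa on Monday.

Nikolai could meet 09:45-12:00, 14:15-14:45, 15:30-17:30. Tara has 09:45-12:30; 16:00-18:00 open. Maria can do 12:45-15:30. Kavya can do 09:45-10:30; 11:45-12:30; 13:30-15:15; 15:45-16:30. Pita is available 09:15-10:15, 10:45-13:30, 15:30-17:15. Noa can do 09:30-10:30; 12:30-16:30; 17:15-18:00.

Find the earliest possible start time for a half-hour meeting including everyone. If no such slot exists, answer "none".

none

Nikolai ∩ Tara: 09:45-12:00, 16:00-17:30.
Nikolai ∩ Tara ∩ Maria: ∅.
Nikolai ∩ Tara ∩ Maria ∩ Kavya: ∅.
Nikolai ∩ Tara ∩ Maria ∩ Kavya ∩ Pita: ∅.
Nikolai ∩ Tara ∩ Maria ∩ Kavya ∩ Pita ∩ Noa: ∅.
There is no time when everyone is free.
No common window is at least 30 minutes long.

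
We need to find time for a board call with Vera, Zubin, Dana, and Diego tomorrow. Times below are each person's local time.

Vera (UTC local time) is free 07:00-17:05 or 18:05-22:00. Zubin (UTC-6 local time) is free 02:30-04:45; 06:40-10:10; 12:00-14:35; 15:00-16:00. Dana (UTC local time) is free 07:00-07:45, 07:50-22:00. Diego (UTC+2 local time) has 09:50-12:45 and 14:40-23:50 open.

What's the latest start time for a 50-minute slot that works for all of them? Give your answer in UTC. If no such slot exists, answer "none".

21:00

Vera in UTC: 07:00-17:05, 18:05-22:00.
Zubin in UTC: 08:30-10:45, 12:40-16:10, 18:00-20:35, 21:00-22:00 (add 6h to convert from UTC-6).
Dana in UTC: 07:00-07:45, 07:50-22:00.
Diego in UTC: 07:50-10:45, 12:40-21:50 (subtract 2h to convert from UTC+2).
Vera ∩ Zubin: 08:30-10:45, 12:40-16:10, 18:05-20:35, 21:00-22:00.
Vera ∩ Zubin ∩ Dana: 08:30-10:45, 12:40-16:10, 18:05-20:35, 21:00-22:00.
Vera ∩ Zubin ∩ Dana ∩ Diego: 08:30-10:45, 12:40-16:10, 18:05-20:35, 21:00-21:50.
The last common window of at least 50 minutes is 21:00-21:50; a 50-minute meeting can start as late as 21:00 and still end by 21:50.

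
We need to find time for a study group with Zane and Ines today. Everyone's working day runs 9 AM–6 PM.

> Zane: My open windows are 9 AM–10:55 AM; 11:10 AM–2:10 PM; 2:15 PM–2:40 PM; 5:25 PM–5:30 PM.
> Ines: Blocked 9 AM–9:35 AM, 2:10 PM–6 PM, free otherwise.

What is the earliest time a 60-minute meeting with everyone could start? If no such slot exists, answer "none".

09:35

Zane free: 09:00-10:55, 11:10-14:10, 14:15-14:40, 17:25-17:30.
Ines free: 09:35-14:10 (invert busy blocks within the working day).
Zane ∩ Ines: 09:35-10:55, 11:10-14:10.
Those are the intersection windows.
The first common window of at least 60 minutes is 09:35-10:55, so the earliest start is 09:35.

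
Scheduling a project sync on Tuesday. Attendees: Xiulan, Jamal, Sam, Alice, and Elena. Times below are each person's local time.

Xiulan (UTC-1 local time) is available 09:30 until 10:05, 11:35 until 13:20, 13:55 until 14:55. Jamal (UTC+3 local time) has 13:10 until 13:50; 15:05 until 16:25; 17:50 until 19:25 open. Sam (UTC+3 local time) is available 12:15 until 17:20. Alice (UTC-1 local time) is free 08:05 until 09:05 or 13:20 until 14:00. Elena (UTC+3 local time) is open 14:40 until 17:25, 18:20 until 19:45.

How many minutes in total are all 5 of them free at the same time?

0

Xiulan in UTC: 10:30-11:05, 12:35-14:20, 14:55-15:55 (add 1h to convert from UTC-1).
Jamal in UTC: 10:10-10:50, 12:05-13:25, 14:50-16:25 (subtract 3h to convert from UTC+3).
Sam in UTC: 09:15-14:20 (subtract 3h to convert from UTC+3).
Alice in UTC: 09:05-10:05, 14:20-15:00 (add 1h to convert from UTC-1).
Elena in UTC: 11:40-14:25, 15:20-16:45 (subtract 3h to convert from UTC+3).
Xiulan ∩ Jamal: 10:30-10:50, 12:35-13:25, 14:55-15:55.
Xiulan ∩ Jamal ∩ Sam: 10:30-10:50, 12:35-13:25.
Xiulan ∩ Jamal ∩ Sam ∩ Alice: ∅.
Xiulan ∩ Jamal ∩ Sam ∩ Alice ∩ Elena: ∅.
There is no time when everyone is free.
There is no common window, so the total is 0 minutes.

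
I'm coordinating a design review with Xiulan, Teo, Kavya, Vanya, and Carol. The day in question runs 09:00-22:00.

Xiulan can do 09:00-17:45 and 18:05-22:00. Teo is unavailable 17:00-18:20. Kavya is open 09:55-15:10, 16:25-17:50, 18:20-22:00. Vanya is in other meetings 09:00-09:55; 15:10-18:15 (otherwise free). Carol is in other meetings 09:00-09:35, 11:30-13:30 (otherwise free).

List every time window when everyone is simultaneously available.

Xiulan free: 09:00-17:45, 18:05-22:00.
Teo free: 09:00-17:00, 18:20-22:00 (invert busy blocks within the working day).
Kavya free: 09:55-15:10, 16:25-17:50, 18:20-22:00.
Vanya free: 09:55-15:10, 18:15-22:00 (invert busy blocks within the working day).
Carol free: 09:35-11:30, 13:30-22:00 (invert busy blocks within the working day).
Xiulan ∩ Teo: 09:00-17:00, 18:20-22:00.
Xiulan ∩ Teo ∩ Kavya: 09:55-15:10, 16:25-17:00, 18:20-22:00.
Xiulan ∩ Teo ∩ Kavya ∩ Vanya: 09:55-15:10, 18:20-22:00.
Xiulan ∩ Teo ∩ Kavya ∩ Vanya ∩ Carol: 09:55-11:30, 13:30-15:10, 18:20-22:00.
So the common availability across everyone is 09:55-11:30, 13:30-15:10, 18:20-22:00.

09:55-11:30, 13:30-15:10, 18:20-22:00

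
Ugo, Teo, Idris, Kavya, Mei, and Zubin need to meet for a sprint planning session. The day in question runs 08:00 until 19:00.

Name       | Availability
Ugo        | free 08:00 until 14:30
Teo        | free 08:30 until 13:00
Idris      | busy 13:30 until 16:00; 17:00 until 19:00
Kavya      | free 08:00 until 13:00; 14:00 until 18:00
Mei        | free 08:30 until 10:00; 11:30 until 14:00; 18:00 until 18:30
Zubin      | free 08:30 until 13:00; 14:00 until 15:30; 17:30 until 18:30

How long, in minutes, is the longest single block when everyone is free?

Ugo free: 08:00-14:30.
Teo free: 08:30-13:00.
Idris free: 08:00-13:30, 16:00-17:00 (invert busy blocks within the working day).
Kavya free: 08:00-13:00, 14:00-18:00.
Mei free: 08:30-10:00, 11:30-14:00, 18:00-18:30.
Zubin free: 08:30-13:00, 14:00-15:30, 17:30-18:30.
Ugo ∩ Teo: 08:30-13:00.
Ugo ∩ Teo ∩ Idris: 08:30-13:00.
Ugo ∩ Teo ∩ Idris ∩ Kavya: 08:30-13:00.
Ugo ∩ Teo ∩ Idris ∩ Kavya ∩ Mei: 08:30-10:00, 11:30-13:00.
Ugo ∩ Teo ∩ Idris ∩ Kavya ∩ Mei ∩ Zubin: 08:30-10:00, 11:30-13:00.
The longest is 08:30-10:00 at 90 minutes.

90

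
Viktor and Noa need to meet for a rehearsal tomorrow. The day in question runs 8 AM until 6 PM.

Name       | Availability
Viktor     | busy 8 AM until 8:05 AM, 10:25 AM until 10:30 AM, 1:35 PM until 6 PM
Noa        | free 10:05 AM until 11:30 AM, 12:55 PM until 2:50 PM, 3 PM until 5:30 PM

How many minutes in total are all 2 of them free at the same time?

120

Viktor free: 08:05-10:25, 10:30-13:35 (invert busy blocks within the working day).
Noa free: 10:05-11:30, 12:55-14:50, 15:00-17:30.
Viktor ∩ Noa: 10:05-10:25, 10:30-11:30, 12:55-13:35.
So the common availability across everyone is 10:05-10:25, 10:30-11:30, 12:55-13:35.
Summing the common windows: 20 + 60 + 40 = 120 minutes.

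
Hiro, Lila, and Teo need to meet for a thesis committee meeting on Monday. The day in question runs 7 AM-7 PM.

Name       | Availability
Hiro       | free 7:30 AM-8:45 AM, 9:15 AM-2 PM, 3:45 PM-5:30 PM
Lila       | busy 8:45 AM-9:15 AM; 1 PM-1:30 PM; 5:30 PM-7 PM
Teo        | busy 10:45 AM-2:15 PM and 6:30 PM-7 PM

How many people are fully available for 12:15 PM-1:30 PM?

1

Hiro free: 07:30-08:45, 09:15-14:00, 15:45-17:30.
Lila free: 07:00-08:45, 09:15-13:00, 13:30-17:30 (invert busy blocks within the working day).
Teo free: 07:00-10:45, 14:15-18:30 (invert busy blocks within the working day).
Hiro can make the full 12:15-13:30 slot — that's 1.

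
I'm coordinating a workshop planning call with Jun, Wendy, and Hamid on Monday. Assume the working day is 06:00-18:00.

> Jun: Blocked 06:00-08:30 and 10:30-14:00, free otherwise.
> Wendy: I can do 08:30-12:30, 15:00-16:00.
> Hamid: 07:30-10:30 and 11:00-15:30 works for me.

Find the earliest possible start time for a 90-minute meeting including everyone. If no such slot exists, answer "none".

08:30

Jun free: 08:30-10:30, 14:00-18:00 (invert busy blocks within the working day).
Wendy free: 08:30-12:30, 15:00-16:00.
Hamid free: 07:30-10:30, 11:00-15:30.
Jun ∩ Wendy: 08:30-10:30, 15:00-16:00.
Jun ∩ Wendy ∩ Hamid: 08:30-10:30, 15:00-15:30.
The first common window of at least 90 minutes is 08:30-10:30, so the earliest start is 08:30.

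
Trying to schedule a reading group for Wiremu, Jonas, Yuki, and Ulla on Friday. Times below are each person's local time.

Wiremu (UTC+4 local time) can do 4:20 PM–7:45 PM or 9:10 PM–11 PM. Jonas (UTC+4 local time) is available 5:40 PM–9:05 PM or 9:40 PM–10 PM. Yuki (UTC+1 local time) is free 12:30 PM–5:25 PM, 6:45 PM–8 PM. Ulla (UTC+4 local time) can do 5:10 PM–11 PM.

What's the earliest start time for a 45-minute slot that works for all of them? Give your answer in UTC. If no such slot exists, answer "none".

13:40

Wiremu in UTC: 12:20-15:45, 17:10-19:00 (subtract 4h to convert from UTC+4).
Jonas in UTC: 13:40-17:05, 17:40-18:00 (subtract 4h to convert from UTC+4).
Yuki in UTC: 11:30-16:25, 17:45-19:00 (subtract 1h to convert from UTC+1).
Ulla in UTC: 13:10-19:00 (subtract 4h to convert from UTC+4).
Wiremu ∩ Jonas: 13:40-15:45, 17:40-18:00.
Wiremu ∩ Jonas ∩ Yuki: 13:40-15:45, 17:45-18:00.
Wiremu ∩ Jonas ∩ Yuki ∩ Ulla: 13:40-15:45, 17:45-18:00.
The first common window of at least 45 minutes is 13:40-15:45, so the earliest start is 13:40.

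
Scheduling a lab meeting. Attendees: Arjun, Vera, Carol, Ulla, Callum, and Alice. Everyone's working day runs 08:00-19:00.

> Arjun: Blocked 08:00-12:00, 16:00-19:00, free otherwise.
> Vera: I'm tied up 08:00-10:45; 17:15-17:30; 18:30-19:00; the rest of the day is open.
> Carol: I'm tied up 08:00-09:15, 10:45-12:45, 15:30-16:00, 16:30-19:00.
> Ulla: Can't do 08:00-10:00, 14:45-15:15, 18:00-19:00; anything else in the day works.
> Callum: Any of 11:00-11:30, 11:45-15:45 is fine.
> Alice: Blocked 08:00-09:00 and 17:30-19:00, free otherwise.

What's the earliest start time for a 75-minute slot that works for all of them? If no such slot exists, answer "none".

Arjun free: 12:00-16:00 (invert busy blocks within the working day).
Vera free: 10:45-17:15, 17:30-18:30 (invert busy blocks within the working day).
Carol free: 09:15-10:45, 12:45-15:30, 16:00-16:30 (invert busy blocks within the working day).
Ulla free: 10:00-14:45, 15:15-18:00 (invert busy blocks within the working day).
Callum free: 11:00-11:30, 11:45-15:45.
Alice free: 09:00-17:30 (invert busy blocks within the working day).
Arjun ∩ Vera: 12:00-16:00.
Arjun ∩ Vera ∩ Carol: 12:45-15:30.
Arjun ∩ Vera ∩ Carol ∩ Ulla: 12:45-14:45, 15:15-15:30.
Arjun ∩ Vera ∩ Carol ∩ Ulla ∩ Callum: 12:45-14:45, 15:15-15:30.
Arjun ∩ Vera ∩ Carol ∩ Ulla ∩ Callum ∩ Alice: 12:45-14:45, 15:15-15:30.
The first common window of at least 75 minutes is 12:45-14:45, so the earliest start is 12:45.

12:45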